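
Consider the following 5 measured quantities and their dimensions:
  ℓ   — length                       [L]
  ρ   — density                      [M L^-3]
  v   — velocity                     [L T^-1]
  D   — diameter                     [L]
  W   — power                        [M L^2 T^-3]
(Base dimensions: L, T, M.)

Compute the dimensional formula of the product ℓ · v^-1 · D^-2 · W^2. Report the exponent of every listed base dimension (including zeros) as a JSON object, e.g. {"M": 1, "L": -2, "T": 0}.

{"L": 2, "T": -5, "M": 2}

Exponent matrix [L,T,M] × [ℓ,ρ,v,D,W]:
  L: [ 1 -3  1  1  2]
  T: [ 0  0 -1  0 -3]
  M: [ 0  1  0  0  1]
  [L]: (1)·1+(-1)·1+(-2)·1+(2)·2 = 2
  [T]: (1)·0+(-1)·-1+(-2)·0+(2)·-3 = -5
  [M]: (1)·0+(-1)·0+(-2)·0+(2)·1 = 2
⇒ L^2 T^-5 M^2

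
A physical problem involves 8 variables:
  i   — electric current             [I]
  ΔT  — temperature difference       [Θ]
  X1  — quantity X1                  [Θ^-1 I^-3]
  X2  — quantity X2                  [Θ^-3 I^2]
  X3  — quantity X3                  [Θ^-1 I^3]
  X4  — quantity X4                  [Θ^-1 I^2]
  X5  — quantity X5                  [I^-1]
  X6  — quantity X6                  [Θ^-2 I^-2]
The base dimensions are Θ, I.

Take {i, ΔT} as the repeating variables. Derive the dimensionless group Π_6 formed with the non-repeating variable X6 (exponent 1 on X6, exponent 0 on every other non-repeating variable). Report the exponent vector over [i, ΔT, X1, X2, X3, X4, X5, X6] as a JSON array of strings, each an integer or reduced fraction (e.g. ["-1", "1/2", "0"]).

["2", "2", "0", "0", "0", "0", "0", "1"]

Exponent matrix [Θ,I] × [i,ΔT,X1,X2,X3,X4,X5,X6]:
  Θ: [ 0  1 -1 -3 -1 -1  0 -2]
  I: [ 1  0 -3  2  3  2 -1 -2]
Echelon form has 2 nonzero rows (pivots: i,ΔT)
Pivot set = {i,ΔT}, free = {X1,X2,X3,X4,X5,X6}
RREF:
  r0: [   1    0   -3    2    3    2   -1   -2]
  r1: [   0    1   -1   -3   -1   -1    0   -2]
Fix exponent of X6 at 1, X1 at 0, X2 at 0, X3 at 0, X4 at 0, X5 at 0; solve each RREF row for its pivot's exponent:
  r0: exp(i) + (-2)·1 = 0 ⇒ exp(i) = 2
  r1: exp(ΔT) + (-2)·1 = 0 ⇒ exp(ΔT) = 2
Π_6 = i^2 · ΔT^2 · X6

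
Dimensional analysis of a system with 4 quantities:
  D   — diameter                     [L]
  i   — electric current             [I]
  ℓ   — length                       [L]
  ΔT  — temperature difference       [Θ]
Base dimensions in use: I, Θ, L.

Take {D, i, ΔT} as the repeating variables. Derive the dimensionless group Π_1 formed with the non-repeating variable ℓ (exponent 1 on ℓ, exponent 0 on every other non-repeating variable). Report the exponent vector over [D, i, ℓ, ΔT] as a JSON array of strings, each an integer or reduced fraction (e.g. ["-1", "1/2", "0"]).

Dimensional matrix (I×Θ×L by D×i×ℓ×ΔT):
  I: [ 0  1  0  0]
  Θ: [ 0  0  0  1]
  L: [ 1  0  1  0]
Row reduction gives pivot columns D,i,ΔT; rank = 3
Pivot set = {D,i,ΔT}, free = {ℓ}
RREF:
  r0: [   1    0    1    0]
  r1: [   0    1    0    0]
  r2: [   0    0    0    1]
Fix exponent of ℓ at 1; solve each RREF row for its pivot's exponent:
  r0: exp(D) + (1)·1 = 0 ⇒ exp(D) = -1
  r1: exp(i) + (0)·1 = 0 ⇒ exp(i) = 0
  r2: exp(ΔT) + (0)·1 = 0 ⇒ exp(ΔT) = 0
Π_1 = D^-1 · ℓ

["-1", "0", "1", "0"]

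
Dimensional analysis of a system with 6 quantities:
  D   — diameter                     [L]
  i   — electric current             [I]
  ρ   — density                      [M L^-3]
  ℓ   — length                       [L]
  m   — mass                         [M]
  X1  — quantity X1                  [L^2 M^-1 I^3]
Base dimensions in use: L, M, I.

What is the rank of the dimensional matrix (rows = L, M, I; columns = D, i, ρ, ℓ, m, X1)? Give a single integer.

3

Write exponents as rows L,M,I / cols D,i,ρ,ℓ,m,X1:
  L: [ 1  0 -3  1  0  2]
  M: [ 0  0  1  0  1 -1]
  I: [ 0  1  0  0  0  3]
RREF → pivots at {D,i,ρ} ⇒ r = 3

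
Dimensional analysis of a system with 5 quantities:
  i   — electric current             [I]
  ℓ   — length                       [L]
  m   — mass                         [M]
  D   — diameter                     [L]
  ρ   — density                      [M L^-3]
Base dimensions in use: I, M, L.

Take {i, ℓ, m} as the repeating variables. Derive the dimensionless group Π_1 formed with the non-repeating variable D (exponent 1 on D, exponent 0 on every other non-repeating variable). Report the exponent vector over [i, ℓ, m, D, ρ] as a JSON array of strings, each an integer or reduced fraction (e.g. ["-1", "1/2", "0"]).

Write exponents as rows I,M,L / cols i,ℓ,m,D,ρ:
  I: [ 1  0  0  0  0]
  M: [ 0  0  1  0  1]
  L: [ 0  1  0  1 -3]
Row reduction gives pivot columns i,ℓ,m; rank = 3
Pivot set = {i,ℓ,m}, free = {D,ρ}
RREF:
  r0: [   1    0    0    0    0]
  r1: [   0    1    0    1   -3]
  r2: [   0    0    1    0    1]
Fix exponent of D at 1, ρ at 0; solve each RREF row for its pivot's exponent:
  r0: exp(i) + (0)·1 = 0 ⇒ exp(i) = 0
  r1: exp(ℓ) + (1)·1 = 0 ⇒ exp(ℓ) = -1
  r2: exp(m) + (0)·1 = 0 ⇒ exp(m) = 0
Π_1 = ℓ^-1 · D

["0", "-1", "0", "1", "0"]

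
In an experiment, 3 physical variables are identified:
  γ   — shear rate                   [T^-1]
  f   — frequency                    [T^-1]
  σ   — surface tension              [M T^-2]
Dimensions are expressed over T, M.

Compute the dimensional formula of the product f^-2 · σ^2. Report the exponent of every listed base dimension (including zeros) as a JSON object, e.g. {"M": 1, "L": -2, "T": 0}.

Write exponents as rows T,M / cols γ,f,σ:
  T: [-1 -1 -2]
  M: [ 0  0  1]
  [T]: (-2)·-1+(2)·-2 = -2
  [M]: (-2)·0+(2)·1 = 2
⇒ T^-2 M^2

{"T": -2, "M": 2}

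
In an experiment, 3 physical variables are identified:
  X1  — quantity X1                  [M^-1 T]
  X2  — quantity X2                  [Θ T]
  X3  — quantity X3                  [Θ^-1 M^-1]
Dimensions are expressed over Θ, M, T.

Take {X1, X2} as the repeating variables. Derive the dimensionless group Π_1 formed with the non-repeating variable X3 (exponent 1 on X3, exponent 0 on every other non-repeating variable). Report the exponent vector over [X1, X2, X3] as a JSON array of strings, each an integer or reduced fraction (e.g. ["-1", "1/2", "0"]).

Write exponents as rows Θ,M,T / cols X1,X2,X3:
  Θ: [ 0  1 -1]
  M: [-1  0 -1]
  T: [ 1  1  0]
Row reduction gives pivot columns X1,X2; rank = 2
Pivot set = {X1,X2}, free = {X3}
RREF:
  r0: [   1    0    1]
  r1: [   0    1   -1]
  r2: [   0    0    0]
Fix exponent of X3 at 1; solve each RREF row for its pivot's exponent:
  r0: exp(X1) + (1)·1 = 0 ⇒ exp(X1) = -1
  r1: exp(X2) + (-1)·1 = 0 ⇒ exp(X2) = 1
Π_1 = X1^-1 · X2 · X3

["-1", "1", "1"]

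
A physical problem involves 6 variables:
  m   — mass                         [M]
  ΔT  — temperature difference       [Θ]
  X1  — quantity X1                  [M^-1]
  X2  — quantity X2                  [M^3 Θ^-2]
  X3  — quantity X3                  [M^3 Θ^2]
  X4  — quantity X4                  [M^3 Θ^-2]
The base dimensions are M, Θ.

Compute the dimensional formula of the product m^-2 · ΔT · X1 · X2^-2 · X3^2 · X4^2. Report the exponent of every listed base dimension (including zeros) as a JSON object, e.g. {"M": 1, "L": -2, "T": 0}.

{"M": 3, "Θ": 5}

Write exponents as rows M,Θ / cols m,ΔT,X1,X2,X3,X4:
  M: [ 1  0 -1  3  3  3]
  Θ: [ 0  1  0 -2  2 -2]
  [M]: (-2)·1+(1)·0+(1)·-1+(-2)·3+(2)·3+(2)·3 = 3
  [Θ]: (-2)·0+(1)·1+(1)·0+(-2)·-2+(2)·2+(2)·-2 = 5
⇒ M^3 Θ^5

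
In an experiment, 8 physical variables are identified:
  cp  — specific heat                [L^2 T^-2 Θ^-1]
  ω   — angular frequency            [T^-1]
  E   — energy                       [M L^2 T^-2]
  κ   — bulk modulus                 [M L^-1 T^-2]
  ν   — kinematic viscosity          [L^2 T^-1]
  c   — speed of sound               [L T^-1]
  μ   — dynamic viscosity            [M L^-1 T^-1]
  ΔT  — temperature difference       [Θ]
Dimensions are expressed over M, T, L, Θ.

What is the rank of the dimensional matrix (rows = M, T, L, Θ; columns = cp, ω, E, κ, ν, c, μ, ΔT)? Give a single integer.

4

Write exponents as rows M,T,L,Θ / cols cp,ω,E,κ,ν,c,μ,ΔT:
  M: [ 0  0  1  1  0  0  1  0]
  T: [-2 -1 -2 -2 -1 -1 -1  0]
  L: [ 2  0  2 -1  2  1 -1  0]
  Θ: [-1  0  0  0  0  0  0  1]
RREF → pivots at {cp,ω,E,κ} ⇒ r = 4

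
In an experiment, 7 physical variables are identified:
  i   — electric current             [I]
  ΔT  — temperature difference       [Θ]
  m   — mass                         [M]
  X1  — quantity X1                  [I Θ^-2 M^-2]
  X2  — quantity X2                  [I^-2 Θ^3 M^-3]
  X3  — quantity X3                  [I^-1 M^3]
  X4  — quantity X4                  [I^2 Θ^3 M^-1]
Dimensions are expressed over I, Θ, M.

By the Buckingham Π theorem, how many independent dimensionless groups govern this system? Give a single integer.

4

Write exponents as rows I,Θ,M / cols i,ΔT,m,X1,X2,X3,X4:
  I: [ 1  0  0  1 -2 -1  2]
  Θ: [ 0  1  0 -2  3  0  3]
  M: [ 0  0  1 -2 -3  3 -1]
RREF → pivots at {i,ΔT,m} ⇒ r = 3
Π count = n − r = 7 − 3 = 4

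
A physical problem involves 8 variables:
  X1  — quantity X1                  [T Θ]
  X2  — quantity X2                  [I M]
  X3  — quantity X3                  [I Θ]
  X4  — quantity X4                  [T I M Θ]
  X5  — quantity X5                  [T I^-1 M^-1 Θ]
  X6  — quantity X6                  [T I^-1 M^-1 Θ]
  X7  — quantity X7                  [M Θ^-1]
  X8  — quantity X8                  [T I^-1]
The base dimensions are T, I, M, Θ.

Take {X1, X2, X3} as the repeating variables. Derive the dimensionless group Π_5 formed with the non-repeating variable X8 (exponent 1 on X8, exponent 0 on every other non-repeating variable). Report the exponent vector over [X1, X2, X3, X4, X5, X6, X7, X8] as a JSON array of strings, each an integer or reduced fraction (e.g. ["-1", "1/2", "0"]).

["-1", "0", "1", "0", "0", "0", "0", "1"]

Write exponents as rows T,I,M,Θ / cols X1,X2,X3,X4,X5,X6,X7,X8:
  T: [ 1  0  0  1  1  1  0  1]
  I: [ 0  1  1  1 -1 -1  0 -1]
  M: [ 0  1  0  1 -1 -1  1  0]
  Θ: [ 1  0  1  1  1  1 -1  0]
RREF → pivots at {X1,X2,X3} ⇒ r = 3
Repeat: X1,X2,X3; free: X4,X5,X6,X7,X8
RREF:
  r0: [   1    0    0    1    1    1    0    1]
  r1: [   0    1    0    1   -1   -1    1    0]
  r2: [   0    0    1    0    0    0   -1   -1]
  r3: [   0    0    0    0    0    0    0    0]
Fix exponent of X8 at 1, X4 at 0, X5 at 0, X6 at 0, X7 at 0; solve each RREF row for its pivot's exponent:
  r0: exp(X1) + (1)·1 = 0 ⇒ exp(X1) = -1
  r1: exp(X2) + (0)·1 = 0 ⇒ exp(X2) = 0
  r2: exp(X3) + (-1)·1 = 0 ⇒ exp(X3) = 1
Π_5 = X1^-1 · X3 · X8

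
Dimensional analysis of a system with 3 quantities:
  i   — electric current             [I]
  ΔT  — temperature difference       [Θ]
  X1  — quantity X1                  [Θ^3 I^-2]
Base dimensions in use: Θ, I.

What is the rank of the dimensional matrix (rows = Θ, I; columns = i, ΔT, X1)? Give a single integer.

Dimensional matrix (Θ×I by i×ΔT×X1):
  Θ: [ 0  1  3]
  I: [ 1  0 -2]
Echelon form has 2 nonzero rows (pivots: i,ΔT)

2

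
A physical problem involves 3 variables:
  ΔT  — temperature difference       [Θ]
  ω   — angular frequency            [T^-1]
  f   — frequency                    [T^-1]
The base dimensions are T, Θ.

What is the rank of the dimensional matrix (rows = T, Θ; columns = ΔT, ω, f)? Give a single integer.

2

Exponent matrix [T,Θ] × [ΔT,ω,f]:
  T: [ 0 -1 -1]
  Θ: [ 1  0  0]
Echelon form has 2 nonzero rows (pivots: ΔT,ω)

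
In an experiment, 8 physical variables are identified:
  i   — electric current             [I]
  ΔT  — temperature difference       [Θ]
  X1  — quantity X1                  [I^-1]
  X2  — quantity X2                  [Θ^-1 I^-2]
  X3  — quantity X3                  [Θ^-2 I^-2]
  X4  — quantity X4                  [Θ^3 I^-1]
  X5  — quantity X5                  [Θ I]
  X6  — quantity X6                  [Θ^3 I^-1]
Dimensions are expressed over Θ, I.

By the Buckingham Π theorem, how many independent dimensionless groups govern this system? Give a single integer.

6

Exponent matrix [Θ,I] × [i,ΔT,X1,X2,X3,X4,X5,X6]:
  Θ: [ 0  1  0 -1 -2  3  1  3]
  I: [ 1  0 -1 -2 -2 -1  1 -1]
Row reduction gives pivot columns i,ΔT; rank = 2
Π count = n − r = 8 − 2 = 6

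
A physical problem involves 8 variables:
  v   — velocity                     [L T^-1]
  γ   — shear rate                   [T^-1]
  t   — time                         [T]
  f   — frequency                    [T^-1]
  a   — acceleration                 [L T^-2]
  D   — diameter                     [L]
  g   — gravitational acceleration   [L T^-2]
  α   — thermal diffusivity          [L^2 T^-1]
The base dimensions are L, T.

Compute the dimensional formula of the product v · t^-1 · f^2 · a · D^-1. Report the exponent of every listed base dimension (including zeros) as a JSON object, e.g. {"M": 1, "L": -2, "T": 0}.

{"L": 1, "T": -6}

Exponent matrix [L,T] × [v,γ,t,f,a,D,g,α]:
  L: [ 1  0  0  0  1  1  1  2]
  T: [-1 -1  1 -1 -2  0 -2 -1]
  [L]: (1)·1+(-1)·0+(2)·0+(1)·1+(-1)·1 = 1
  [T]: (1)·-1+(-1)·1+(2)·-1+(1)·-2+(-1)·0 = -6
⇒ L T^-6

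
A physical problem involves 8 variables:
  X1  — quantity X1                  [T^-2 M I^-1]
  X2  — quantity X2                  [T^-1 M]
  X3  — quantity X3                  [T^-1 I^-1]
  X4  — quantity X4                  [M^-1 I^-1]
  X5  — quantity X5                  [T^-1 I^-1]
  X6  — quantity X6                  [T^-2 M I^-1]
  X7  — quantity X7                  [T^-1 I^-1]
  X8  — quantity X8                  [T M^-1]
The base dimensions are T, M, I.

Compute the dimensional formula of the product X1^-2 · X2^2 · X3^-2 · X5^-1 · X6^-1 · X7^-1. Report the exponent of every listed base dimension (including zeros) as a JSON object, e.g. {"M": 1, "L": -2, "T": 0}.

Exponent matrix [T,M,I] × [X1,X2,X3,X4,X5,X6,X7,X8]:
  T: [-2 -1 -1  0 -1 -2 -1  1]
  M: [ 1  1  0 -1  0  1  0 -1]
  I: [-1  0 -1 -1 -1 -1 -1  0]
  [T]: (-2)·-2+(2)·-1+(-2)·-1+(-1)·-1+(-1)·-2+(-1)·-1 = 8
  [M]: (-2)·1+(2)·1+(-2)·0+(-1)·0+(-1)·1+(-1)·0 = -1
  [I]: (-2)·-1+(2)·0+(-2)·-1+(-1)·-1+(-1)·-1+(-1)·-1 = 7
⇒ T^8 M^-1 I^7

{"T": 8, "M": -1, "I": 7}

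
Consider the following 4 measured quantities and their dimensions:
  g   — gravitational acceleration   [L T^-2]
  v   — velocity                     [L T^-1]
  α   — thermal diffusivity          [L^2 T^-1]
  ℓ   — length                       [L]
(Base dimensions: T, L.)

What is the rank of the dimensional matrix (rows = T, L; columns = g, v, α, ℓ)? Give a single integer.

Exponent matrix [T,L] × [g,v,α,ℓ]:
  T: [-2 -1 -1  0]
  L: [ 1  1  2  1]
Echelon form has 2 nonzero rows (pivots: g,v)

2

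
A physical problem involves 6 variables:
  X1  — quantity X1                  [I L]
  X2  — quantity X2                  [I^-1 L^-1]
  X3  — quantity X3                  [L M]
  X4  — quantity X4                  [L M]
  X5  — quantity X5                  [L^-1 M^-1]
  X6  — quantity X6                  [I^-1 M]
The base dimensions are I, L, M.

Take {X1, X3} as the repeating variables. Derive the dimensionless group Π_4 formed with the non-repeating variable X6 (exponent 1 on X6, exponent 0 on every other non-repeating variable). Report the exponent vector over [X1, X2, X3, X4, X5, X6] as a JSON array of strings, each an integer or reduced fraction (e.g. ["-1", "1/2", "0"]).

Dimensional matrix (I×L×M by X1×X2×X3×X4×X5×X6):
  I: [ 1 -1  0  0  0 -1]
  L: [ 1 -1  1  1 -1  0]
  M: [ 0  0  1  1 -1  1]
RREF → pivots at {X1,X3} ⇒ r = 2
Repeat: X1,X3; free: X2,X4,X5,X6
RREF:
  r0: [   1   -1    0    0    0   -1]
  r1: [   0    0    1    1   -1    1]
  r2: [   0    0    0    0    0    0]
Fix exponent of X6 at 1, X2 at 0, X4 at 0, X5 at 0; solve each RREF row for its pivot's exponent:
  r0: exp(X1) + (-1)·1 = 0 ⇒ exp(X1) = 1
  r1: exp(X3) + (1)·1 = 0 ⇒ exp(X3) = -1
Π_4 = X1 · X3^-1 · X6

["1", "0", "-1", "0", "0", "1"]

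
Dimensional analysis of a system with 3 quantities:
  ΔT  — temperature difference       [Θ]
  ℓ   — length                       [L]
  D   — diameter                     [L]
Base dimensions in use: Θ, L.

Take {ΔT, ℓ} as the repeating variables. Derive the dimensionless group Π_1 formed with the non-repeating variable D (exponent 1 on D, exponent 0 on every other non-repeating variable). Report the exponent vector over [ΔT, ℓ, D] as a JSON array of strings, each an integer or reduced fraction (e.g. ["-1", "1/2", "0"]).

["0", "-1", "1"]

Dimensional matrix (Θ×L by ΔT×ℓ×D):
  Θ: [ 1  0  0]
  L: [ 0  1  1]
RREF → pivots at {ΔT,ℓ} ⇒ r = 2
Repeat: ΔT,ℓ; free: D
RREF:
  r0: [   1    0    0]
  r1: [   0    1    1]
Fix exponent of D at 1; solve each RREF row for its pivot's exponent:
  r0: exp(ΔT) + (0)·1 = 0 ⇒ exp(ΔT) = 0
  r1: exp(ℓ) + (1)·1 = 0 ⇒ exp(ℓ) = -1
Π_1 = ℓ^-1 · D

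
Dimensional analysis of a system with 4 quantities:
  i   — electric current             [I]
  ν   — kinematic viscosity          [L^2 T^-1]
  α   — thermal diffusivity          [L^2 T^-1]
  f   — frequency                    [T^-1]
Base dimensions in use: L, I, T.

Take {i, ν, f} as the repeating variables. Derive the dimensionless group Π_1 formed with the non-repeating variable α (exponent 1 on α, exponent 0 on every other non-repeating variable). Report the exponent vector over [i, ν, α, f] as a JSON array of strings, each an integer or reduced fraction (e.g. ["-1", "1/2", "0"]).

["0", "-1", "1", "0"]

Dimensional matrix (L×I×T by i×ν×α×f):
  L: [ 0  2  2  0]
  I: [ 1  0  0  0]
  T: [ 0 -1 -1 -1]
RREF → pivots at {i,ν,f} ⇒ r = 3
Repeat: i,ν,f; free: α
RREF:
  r0: [   1    0    0    0]
  r1: [   0    1    1    0]
  r2: [   0    0    0    1]
Fix exponent of α at 1; solve each RREF row for its pivot's exponent:
  r0: exp(i) + (0)·1 = 0 ⇒ exp(i) = 0
  r1: exp(ν) + (1)·1 = 0 ⇒ exp(ν) = -1
  r2: exp(f) + (0)·1 = 0 ⇒ exp(f) = 0
Π_1 = ν^-1 · α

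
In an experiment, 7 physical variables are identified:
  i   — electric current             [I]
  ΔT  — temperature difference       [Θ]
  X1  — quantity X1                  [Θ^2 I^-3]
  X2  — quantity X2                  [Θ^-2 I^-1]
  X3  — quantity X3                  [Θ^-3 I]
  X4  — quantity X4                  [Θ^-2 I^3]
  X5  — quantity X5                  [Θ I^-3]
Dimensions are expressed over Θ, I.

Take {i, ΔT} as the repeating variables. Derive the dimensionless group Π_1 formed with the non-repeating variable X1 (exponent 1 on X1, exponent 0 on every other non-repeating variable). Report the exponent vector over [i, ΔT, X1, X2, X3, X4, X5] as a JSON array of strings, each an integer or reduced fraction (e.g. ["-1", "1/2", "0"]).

Dimensional matrix (Θ×I by i×ΔT×X1×X2×X3×X4×X5):
  Θ: [ 0  1  2 -2 -3 -2  1]
  I: [ 1  0 -3 -1  1  3 -3]
RREF → pivots at {i,ΔT} ⇒ r = 2
Pivot set = {i,ΔT}, free = {X1,X2,X3,X4,X5}
RREF:
  r0: [   1    0   -3   -1    1    3   -3]
  r1: [   0    1    2   -2   -3   -2    1]
Fix exponent of X1 at 1, X2 at 0, X3 at 0, X4 at 0, X5 at 0; solve each RREF row for its pivot's exponent:
  r0: exp(i) + (-3)·1 = 0 ⇒ exp(i) = 3
  r1: exp(ΔT) + (2)·1 = 0 ⇒ exp(ΔT) = -2
Π_1 = i^3 · ΔT^-2 · X1

["3", "-2", "1", "0", "0", "0", "0"]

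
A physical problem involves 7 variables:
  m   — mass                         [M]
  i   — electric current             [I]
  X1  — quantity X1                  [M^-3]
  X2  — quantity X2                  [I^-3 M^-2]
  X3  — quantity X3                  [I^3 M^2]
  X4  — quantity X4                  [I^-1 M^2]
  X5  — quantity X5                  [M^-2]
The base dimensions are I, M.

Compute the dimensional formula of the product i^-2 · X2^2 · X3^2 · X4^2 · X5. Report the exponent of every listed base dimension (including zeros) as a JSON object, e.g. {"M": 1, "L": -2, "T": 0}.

Exponent matrix [I,M] × [m,i,X1,X2,X3,X4,X5]:
  I: [ 0  1  0 -3  3 -1  0]
  M: [ 1  0 -3 -2  2  2 -2]
  [I]: (-2)·1+(2)·-3+(2)·3+(2)·-1+(1)·0 = -4
  [M]: (-2)·0+(2)·-2+(2)·2+(2)·2+(1)·-2 = 2
⇒ I^-4 M^2

{"I": -4, "M": 2}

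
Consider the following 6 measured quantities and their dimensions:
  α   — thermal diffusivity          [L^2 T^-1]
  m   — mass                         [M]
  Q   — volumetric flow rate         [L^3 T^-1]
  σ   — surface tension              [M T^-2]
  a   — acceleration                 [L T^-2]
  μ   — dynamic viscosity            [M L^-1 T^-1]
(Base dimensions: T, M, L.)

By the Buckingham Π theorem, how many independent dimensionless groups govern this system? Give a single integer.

Dimensional matrix (T×M×L by α×m×Q×σ×a×μ):
  T: [-1  0 -1 -2 -2 -1]
  M: [ 0  1  0  1  0  1]
  L: [ 2  0  3  0  1 -1]
Echelon form has 3 nonzero rows (pivots: α,m,Q)
6 vars − rank 3 = 3 Π groups

3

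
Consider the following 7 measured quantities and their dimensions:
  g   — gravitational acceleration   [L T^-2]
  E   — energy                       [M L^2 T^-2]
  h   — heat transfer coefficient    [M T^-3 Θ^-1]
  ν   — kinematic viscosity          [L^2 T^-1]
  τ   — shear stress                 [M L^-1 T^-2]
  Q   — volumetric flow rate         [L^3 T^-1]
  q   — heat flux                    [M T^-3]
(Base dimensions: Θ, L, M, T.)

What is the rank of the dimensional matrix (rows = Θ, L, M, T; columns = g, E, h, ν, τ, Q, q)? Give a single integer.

Dimensional matrix (Θ×L×M×T by g×E×h×ν×τ×Q×q):
  Θ: [ 0  0 -1  0  0  0  0]
  L: [ 1  2  0  2 -1  3  0]
  M: [ 0  1  1  0  1  0  1]
  T: [-2 -2 -3 -1 -2 -1 -3]
Echelon form has 4 nonzero rows (pivots: g,E,h,ν)

4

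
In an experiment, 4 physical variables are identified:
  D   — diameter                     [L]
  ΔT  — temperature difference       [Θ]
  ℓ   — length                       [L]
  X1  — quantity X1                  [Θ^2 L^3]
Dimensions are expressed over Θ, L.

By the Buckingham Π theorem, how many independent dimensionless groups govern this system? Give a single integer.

Exponent matrix [Θ,L] × [D,ΔT,ℓ,X1]:
  Θ: [ 0  1  0  2]
  L: [ 1  0  1  3]
Row reduction gives pivot columns D,ΔT; rank = 2
n=4, r=2 ⇒ 2 dimensionless groups

2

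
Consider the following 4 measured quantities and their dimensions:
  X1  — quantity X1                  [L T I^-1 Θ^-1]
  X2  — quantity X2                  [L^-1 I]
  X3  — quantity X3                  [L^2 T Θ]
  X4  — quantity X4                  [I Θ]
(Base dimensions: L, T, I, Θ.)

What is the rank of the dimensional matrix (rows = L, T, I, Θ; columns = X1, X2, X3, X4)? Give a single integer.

Dimensional matrix (L×T×I×Θ by X1×X2×X3×X4):
  L: [ 1 -1  2  0]
  T: [ 1  0  1  0]
  I: [-1  1  0  1]
  Θ: [-1  0  1  1]
RREF → pivots at {X1,X2,X3} ⇒ r = 3

3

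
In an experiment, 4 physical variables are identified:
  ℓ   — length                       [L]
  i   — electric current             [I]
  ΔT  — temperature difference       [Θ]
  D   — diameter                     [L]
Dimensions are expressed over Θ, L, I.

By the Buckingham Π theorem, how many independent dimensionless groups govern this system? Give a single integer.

Exponent matrix [Θ,L,I] × [ℓ,i,ΔT,D]:
  Θ: [ 0  0  1  0]
  L: [ 1  0  0  1]
  I: [ 0  1  0  0]
RREF → pivots at {ℓ,i,ΔT} ⇒ r = 3
4 vars − rank 3 = 1 Π group

1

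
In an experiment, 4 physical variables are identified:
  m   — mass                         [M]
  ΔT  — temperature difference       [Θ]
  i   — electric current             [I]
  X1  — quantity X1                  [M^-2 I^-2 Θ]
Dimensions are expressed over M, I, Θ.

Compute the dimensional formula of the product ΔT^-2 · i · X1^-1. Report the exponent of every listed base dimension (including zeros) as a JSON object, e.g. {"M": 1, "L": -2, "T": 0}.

Exponent matrix [M,I,Θ] × [m,ΔT,i,X1]:
  M: [ 1  0  0 -2]
  I: [ 0  0  1 -2]
  Θ: [ 0  1  0  1]
  [M]: (-2)·0+(1)·0+(-1)·-2 = 2
  [I]: (-2)·0+(1)·1+(-1)·-2 = 3
  [Θ]: (-2)·1+(1)·0+(-1)·1 = -3
⇒ M^2 I^3 Θ^-3

{"M": 2, "I": 3, "Θ": -3}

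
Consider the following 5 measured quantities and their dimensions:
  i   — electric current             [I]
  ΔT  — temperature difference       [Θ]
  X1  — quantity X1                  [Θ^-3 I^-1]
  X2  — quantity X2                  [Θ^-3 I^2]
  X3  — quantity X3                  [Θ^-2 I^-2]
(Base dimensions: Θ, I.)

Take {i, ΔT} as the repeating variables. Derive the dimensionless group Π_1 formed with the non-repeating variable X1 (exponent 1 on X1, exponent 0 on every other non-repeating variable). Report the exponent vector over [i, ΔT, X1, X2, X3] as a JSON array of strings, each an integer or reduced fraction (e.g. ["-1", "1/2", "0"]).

["1", "3", "1", "0", "0"]

Write exponents as rows Θ,I / cols i,ΔT,X1,X2,X3:
  Θ: [ 0  1 -3 -3 -2]
  I: [ 1  0 -1  2 -2]
RREF → pivots at {i,ΔT} ⇒ r = 2
Repeat: i,ΔT; free: X1,X2,X3
RREF:
  r0: [   1    0   -1    2   -2]
  r1: [   0    1   -3   -3   -2]
Fix exponent of X1 at 1, X2 at 0, X3 at 0; solve each RREF row for its pivot's exponent:
  r0: exp(i) + (-1)·1 = 0 ⇒ exp(i) = 1
  r1: exp(ΔT) + (-3)·1 = 0 ⇒ exp(ΔT) = 3
Π_1 = i · ΔT^3 · X1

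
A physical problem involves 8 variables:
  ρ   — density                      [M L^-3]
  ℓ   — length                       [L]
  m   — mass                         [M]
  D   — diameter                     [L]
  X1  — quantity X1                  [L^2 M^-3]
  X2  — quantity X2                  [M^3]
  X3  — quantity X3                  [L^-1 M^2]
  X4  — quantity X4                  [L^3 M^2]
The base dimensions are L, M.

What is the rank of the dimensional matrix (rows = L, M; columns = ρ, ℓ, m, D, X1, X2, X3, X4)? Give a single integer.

2

Dimensional matrix (L×M by ρ×ℓ×m×D×X1×X2×X3×X4):
  L: [-3  1  0  1  2  0 -1  3]
  M: [ 1  0  1  0 -3  3  2  2]
Echelon form has 2 nonzero rows (pivots: ρ,ℓ)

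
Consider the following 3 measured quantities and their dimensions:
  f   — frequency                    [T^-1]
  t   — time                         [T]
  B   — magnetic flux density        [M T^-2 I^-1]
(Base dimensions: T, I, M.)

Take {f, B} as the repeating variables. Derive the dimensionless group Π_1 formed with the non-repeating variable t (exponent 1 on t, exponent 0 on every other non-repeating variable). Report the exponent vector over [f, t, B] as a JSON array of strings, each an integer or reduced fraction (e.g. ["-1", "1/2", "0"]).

Write exponents as rows T,I,M / cols f,t,B:
  T: [-1  1 -2]
  I: [ 0  0 -1]
  M: [ 0  0  1]
Row reduction gives pivot columns f,B; rank = 2
Pivot set = {f,B}, free = {t}
RREF:
  r0: [   1   -1    0]
  r1: [   0    0    1]
  r2: [   0    0    0]
Fix exponent of t at 1; solve each RREF row for its pivot's exponent:
  r0: exp(f) + (-1)·1 = 0 ⇒ exp(f) = 1
  r1: exp(B) + (0)·1 = 0 ⇒ exp(B) = 0
Π_1 = f · t

["1", "1", "0"]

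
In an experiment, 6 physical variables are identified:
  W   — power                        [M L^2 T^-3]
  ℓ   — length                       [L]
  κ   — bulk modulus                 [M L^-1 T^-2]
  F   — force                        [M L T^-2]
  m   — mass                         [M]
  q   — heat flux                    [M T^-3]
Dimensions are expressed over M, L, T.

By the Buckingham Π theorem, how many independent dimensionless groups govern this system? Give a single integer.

3

Write exponents as rows M,L,T / cols W,ℓ,κ,F,m,q:
  M: [ 1  0  1  1  1  1]
  L: [ 2  1 -1  1  0  0]
  T: [-3  0 -2 -2  0 -3]
Row reduction gives pivot columns W,ℓ,κ; rank = 3
n=6, r=3 ⇒ 3 dimensionless groups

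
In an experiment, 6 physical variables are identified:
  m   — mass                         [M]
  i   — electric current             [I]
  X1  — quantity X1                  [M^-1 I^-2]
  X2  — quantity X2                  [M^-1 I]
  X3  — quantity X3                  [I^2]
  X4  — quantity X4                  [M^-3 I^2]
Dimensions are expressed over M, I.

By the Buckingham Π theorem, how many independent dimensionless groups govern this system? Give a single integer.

4

Write exponents as rows M,I / cols m,i,X1,X2,X3,X4:
  M: [ 1  0 -1 -1  0 -3]
  I: [ 0  1 -2  1  2  2]
RREF → pivots at {m,i} ⇒ r = 2
n=6, r=2 ⇒ 4 dimensionless groups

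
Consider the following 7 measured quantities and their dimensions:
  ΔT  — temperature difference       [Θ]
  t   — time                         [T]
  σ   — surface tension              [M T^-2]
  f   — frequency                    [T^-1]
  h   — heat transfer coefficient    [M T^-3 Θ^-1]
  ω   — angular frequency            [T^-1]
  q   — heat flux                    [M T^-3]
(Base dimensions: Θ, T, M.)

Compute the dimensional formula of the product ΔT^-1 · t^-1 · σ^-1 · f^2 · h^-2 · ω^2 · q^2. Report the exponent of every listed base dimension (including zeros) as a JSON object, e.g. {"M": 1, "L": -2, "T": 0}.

Exponent matrix [Θ,T,M] × [ΔT,t,σ,f,h,ω,q]:
  Θ: [ 1  0  0  0 -1  0  0]
  T: [ 0  1 -2 -1 -3 -1 -3]
  M: [ 0  0  1  0  1  0  1]
  [Θ]: (-1)·1+(-1)·0+(-1)·0+(2)·0+(-2)·-1+(2)·0+(2)·0 = 1
  [T]: (-1)·0+(-1)·1+(-1)·-2+(2)·-1+(-2)·-3+(2)·-1+(2)·-3 = -3
  [M]: (-1)·0+(-1)·0+(-1)·1+(2)·0+(-2)·1+(2)·0+(2)·1 = -1
⇒ Θ T^-3 M^-1

{"Θ": 1, "T": -3, "M": -1}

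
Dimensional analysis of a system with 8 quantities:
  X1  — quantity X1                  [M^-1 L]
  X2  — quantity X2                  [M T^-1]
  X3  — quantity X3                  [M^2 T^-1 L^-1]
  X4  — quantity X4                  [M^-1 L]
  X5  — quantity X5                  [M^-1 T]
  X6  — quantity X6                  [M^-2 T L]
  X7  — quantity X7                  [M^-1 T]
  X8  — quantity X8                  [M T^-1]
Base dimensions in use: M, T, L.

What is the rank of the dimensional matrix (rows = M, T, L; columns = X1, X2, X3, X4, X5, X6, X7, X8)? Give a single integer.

Dimensional matrix (M×T×L by X1×X2×X3×X4×X5×X6×X7×X8):
  M: [-1  1  2 -1 -1 -2 -1  1]
  T: [ 0 -1 -1  0  1  1  1 -1]
  L: [ 1  0 -1  1  0  1  0  0]
Row reduction gives pivot columns X1,X2; rank = 2

2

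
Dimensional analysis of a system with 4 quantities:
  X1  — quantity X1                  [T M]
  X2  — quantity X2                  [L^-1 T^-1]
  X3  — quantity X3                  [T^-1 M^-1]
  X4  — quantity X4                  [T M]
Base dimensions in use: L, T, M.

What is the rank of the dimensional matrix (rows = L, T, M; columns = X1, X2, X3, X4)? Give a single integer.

2

Write exponents as rows L,T,M / cols X1,X2,X3,X4:
  L: [ 0 -1  0  0]
  T: [ 1 -1 -1  1]
  M: [ 1  0 -1  1]
Row reduction gives pivot columns X1,X2; rank = 2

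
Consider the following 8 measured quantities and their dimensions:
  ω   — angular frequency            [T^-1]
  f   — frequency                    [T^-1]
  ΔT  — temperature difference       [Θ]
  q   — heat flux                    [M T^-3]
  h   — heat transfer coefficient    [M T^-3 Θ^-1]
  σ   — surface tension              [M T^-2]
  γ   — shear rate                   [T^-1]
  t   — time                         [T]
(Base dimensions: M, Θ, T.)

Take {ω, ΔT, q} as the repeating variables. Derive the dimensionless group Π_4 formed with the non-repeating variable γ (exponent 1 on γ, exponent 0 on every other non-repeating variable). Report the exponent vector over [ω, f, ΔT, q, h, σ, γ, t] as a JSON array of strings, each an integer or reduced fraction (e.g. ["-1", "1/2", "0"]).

Dimensional matrix (M×Θ×T by ω×f×ΔT×q×h×σ×γ×t):
  M: [ 0  0  0  1  1  1  0  0]
  Θ: [ 0  0  1  0 -1  0  0  0]
  T: [-1 -1  0 -3 -3 -2 -1  1]
Echelon form has 3 nonzero rows (pivots: ω,ΔT,q)
Pivot set = {ω,ΔT,q}, free = {f,h,σ,γ,t}
RREF:
  r0: [   1    1    0    0    0   -1    1   -1]
  r1: [   0    0    1    0   -1    0    0    0]
  r2: [   0    0    0    1    1    1    0    0]
Fix exponent of γ at 1, f at 0, h at 0, σ at 0, t at 0; solve each RREF row for its pivot's exponent:
  r0: exp(ω) + (1)·1 = 0 ⇒ exp(ω) = -1
  r1: exp(ΔT) + (0)·1 = 0 ⇒ exp(ΔT) = 0
  r2: exp(q) + (0)·1 = 0 ⇒ exp(q) = 0
Π_4 = ω^-1 · γ

["-1", "0", "0", "0", "0", "0", "1", "0"]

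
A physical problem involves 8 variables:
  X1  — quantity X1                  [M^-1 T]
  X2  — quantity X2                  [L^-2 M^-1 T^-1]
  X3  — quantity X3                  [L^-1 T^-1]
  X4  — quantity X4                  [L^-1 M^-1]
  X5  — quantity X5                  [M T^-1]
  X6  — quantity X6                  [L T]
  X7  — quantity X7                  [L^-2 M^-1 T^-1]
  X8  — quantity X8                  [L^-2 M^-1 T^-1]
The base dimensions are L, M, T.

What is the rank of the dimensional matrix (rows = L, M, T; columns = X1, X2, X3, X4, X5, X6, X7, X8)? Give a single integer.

2

Dimensional matrix (L×M×T by X1×X2×X3×X4×X5×X6×X7×X8):
  L: [ 0 -2 -1 -1  0  1 -2 -2]
  M: [-1 -1  0 -1  1  0 -1 -1]
  T: [ 1 -1 -1  0 -1  1 -1 -1]
Row reduction gives pivot columns X1,X2; rank = 2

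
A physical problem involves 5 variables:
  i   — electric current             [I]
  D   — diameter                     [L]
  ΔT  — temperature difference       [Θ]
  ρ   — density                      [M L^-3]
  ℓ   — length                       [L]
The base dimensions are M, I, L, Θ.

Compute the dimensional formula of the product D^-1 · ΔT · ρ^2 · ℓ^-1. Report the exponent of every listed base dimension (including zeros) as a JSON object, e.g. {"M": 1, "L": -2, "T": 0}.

Write exponents as rows M,I,L,Θ / cols i,D,ΔT,ρ,ℓ:
  M: [ 0  0  0  1  0]
  I: [ 1  0  0  0  0]
  L: [ 0  1  0 -3  1]
  Θ: [ 0  0  1  0  0]
  [M]: (-1)·0+(1)·0+(2)·1+(-1)·0 = 2
  [I]: (-1)·0+(1)·0+(2)·0+(-1)·0 = 0
  [L]: (-1)·1+(1)·0+(2)·-3+(-1)·1 = -8
  [Θ]: (-1)·0+(1)·1+(2)·0+(-1)·0 = 1
⇒ M^2 L^-8 Θ

{"M": 2, "I": 0, "L": -8, "Θ": 1}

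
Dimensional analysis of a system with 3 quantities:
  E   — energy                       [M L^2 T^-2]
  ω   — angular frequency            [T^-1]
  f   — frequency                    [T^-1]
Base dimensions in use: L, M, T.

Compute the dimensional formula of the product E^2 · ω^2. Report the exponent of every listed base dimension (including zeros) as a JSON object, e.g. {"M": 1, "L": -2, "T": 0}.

Exponent matrix [L,M,T] × [E,ω,f]:
  L: [ 2  0  0]
  M: [ 1  0  0]
  T: [-2 -1 -1]
  [L]: (2)·2+(2)·0 = 4
  [M]: (2)·1+(2)·0 = 2
  [T]: (2)·-2+(2)·-1 = -6
⇒ L^4 M^2 T^-6

{"L": 4, "M": 2, "T": -6}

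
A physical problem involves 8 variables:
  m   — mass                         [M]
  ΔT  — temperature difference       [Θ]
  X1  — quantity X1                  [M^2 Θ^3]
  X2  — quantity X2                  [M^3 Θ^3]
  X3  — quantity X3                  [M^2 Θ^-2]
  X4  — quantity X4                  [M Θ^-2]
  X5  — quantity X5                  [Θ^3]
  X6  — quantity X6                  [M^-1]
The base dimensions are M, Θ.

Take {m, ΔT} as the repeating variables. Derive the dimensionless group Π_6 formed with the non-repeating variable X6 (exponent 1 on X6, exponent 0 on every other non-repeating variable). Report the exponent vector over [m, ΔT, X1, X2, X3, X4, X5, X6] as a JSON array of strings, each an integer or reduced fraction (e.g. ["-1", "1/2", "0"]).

["1", "0", "0", "0", "0", "0", "0", "1"]

Dimensional matrix (M×Θ by m×ΔT×X1×X2×X3×X4×X5×X6):
  M: [ 1  0  2  3  2  1  0 -1]
  Θ: [ 0  1  3  3 -2 -2  3  0]
RREF → pivots at {m,ΔT} ⇒ r = 2
Repeat: m,ΔT; free: X1,X2,X3,X4,X5,X6
RREF:
  r0: [   1    0    2    3    2    1    0   -1]
  r1: [   0    1    3    3   -2   -2    3    0]
Fix exponent of X6 at 1, X1 at 0, X2 at 0, X3 at 0, X4 at 0, X5 at 0; solve each RREF row for its pivot's exponent:
  r0: exp(m) + (-1)·1 = 0 ⇒ exp(m) = 1
  r1: exp(ΔT) + (0)·1 = 0 ⇒ exp(ΔT) = 0
Π_6 = m · X6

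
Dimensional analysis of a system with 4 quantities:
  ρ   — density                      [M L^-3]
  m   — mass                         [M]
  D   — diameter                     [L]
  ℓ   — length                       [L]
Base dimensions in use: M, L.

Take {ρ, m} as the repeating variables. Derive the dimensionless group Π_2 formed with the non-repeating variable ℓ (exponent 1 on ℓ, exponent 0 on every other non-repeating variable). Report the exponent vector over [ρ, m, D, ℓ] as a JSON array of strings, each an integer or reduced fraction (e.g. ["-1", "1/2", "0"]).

Dimensional matrix (M×L by ρ×m×D×ℓ):
  M: [ 1  1  0  0]
  L: [-3  0  1  1]
Echelon form has 2 nonzero rows (pivots: ρ,m)
Pivot set = {ρ,m}, free = {D,ℓ}
RREF:
  r0: [   1    0 -1/3 -1/3]
  r1: [   0    1  1/3  1/3]
Fix exponent of ℓ at 1, D at 0; solve each RREF row for its pivot's exponent:
  r0: exp(ρ) + (-1/3)·1 = 0 ⇒ exp(ρ) = 1/3
  r1: exp(m) + (1/3)·1 = 0 ⇒ exp(m) = -1/3
Π_2 = ρ^(1/3) · m^(-1/3) · ℓ

["1/3", "-1/3", "0", "1"]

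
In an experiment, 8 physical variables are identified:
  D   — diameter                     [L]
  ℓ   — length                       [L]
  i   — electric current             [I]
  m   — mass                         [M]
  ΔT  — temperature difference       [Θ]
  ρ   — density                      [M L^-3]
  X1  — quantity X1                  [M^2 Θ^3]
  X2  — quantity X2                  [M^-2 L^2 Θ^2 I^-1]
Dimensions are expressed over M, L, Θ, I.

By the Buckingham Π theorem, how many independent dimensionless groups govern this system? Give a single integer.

Dimensional matrix (M×L×Θ×I by D×ℓ×i×m×ΔT×ρ×X1×X2):
  M: [ 0  0  0  1  0  1  2 -2]
  L: [ 1  1  0  0  0 -3  0  2]
  Θ: [ 0  0  0  0  1  0  3  2]
  I: [ 0  0  1  0  0  0  0 -1]
RREF → pivots at {D,i,m,ΔT} ⇒ r = 4
Π count = n − r = 8 − 4 = 4

4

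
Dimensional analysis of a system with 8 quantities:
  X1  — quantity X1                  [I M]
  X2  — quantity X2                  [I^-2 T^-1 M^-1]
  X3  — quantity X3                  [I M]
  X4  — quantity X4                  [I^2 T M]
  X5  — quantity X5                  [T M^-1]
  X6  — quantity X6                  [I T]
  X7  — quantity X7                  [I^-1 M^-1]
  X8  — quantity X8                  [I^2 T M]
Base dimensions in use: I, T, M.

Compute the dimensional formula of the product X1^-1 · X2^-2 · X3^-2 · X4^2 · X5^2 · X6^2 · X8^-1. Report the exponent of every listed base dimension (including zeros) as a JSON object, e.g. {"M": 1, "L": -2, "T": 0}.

{"I": 5, "T": 7, "M": -2}

Write exponents as rows I,T,M / cols X1,X2,X3,X4,X5,X6,X7,X8:
  I: [ 1 -2  1  2  0  1 -1  2]
  T: [ 0 -1  0  1  1  1  0  1]
  M: [ 1 -1  1  1 -1  0 -1  1]
  [I]: (-1)·1+(-2)·-2+(-2)·1+(2)·2+(2)·0+(2)·1+(-1)·2 = 5
  [T]: (-1)·0+(-2)·-1+(-2)·0+(2)·1+(2)·1+(2)·1+(-1)·1 = 7
  [M]: (-1)·1+(-2)·-1+(-2)·1+(2)·1+(2)·-1+(2)·0+(-1)·1 = -2
⇒ I^5 T^7 M^-2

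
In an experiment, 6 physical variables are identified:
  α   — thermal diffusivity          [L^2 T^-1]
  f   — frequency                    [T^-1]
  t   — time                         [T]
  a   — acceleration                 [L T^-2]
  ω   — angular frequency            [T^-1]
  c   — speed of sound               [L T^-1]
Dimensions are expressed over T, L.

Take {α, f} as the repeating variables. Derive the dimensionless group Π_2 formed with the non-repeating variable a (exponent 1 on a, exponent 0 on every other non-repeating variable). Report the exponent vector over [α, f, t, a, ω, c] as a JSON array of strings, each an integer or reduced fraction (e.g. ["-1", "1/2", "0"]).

Exponent matrix [T,L] × [α,f,t,a,ω,c]:
  T: [-1 -1  1 -2 -1 -1]
  L: [ 2  0  0  1  0  1]
RREF → pivots at {α,f} ⇒ r = 2
Repeat: α,f; free: t,a,ω,c
RREF:
  r0: [   1    0    0  1/2    0  1/2]
  r1: [   0    1   -1  3/2    1  1/2]
Fix exponent of a at 1, t at 0, ω at 0, c at 0; solve each RREF row for its pivot's exponent:
  r0: exp(α) + (1/2)·1 = 0 ⇒ exp(α) = -1/2
  r1: exp(f) + (3/2)·1 = 0 ⇒ exp(f) = -3/2
Π_2 = α^(-1/2) · f^(-3/2) · a

["-1/2", "-3/2", "0", "1", "0", "0"]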